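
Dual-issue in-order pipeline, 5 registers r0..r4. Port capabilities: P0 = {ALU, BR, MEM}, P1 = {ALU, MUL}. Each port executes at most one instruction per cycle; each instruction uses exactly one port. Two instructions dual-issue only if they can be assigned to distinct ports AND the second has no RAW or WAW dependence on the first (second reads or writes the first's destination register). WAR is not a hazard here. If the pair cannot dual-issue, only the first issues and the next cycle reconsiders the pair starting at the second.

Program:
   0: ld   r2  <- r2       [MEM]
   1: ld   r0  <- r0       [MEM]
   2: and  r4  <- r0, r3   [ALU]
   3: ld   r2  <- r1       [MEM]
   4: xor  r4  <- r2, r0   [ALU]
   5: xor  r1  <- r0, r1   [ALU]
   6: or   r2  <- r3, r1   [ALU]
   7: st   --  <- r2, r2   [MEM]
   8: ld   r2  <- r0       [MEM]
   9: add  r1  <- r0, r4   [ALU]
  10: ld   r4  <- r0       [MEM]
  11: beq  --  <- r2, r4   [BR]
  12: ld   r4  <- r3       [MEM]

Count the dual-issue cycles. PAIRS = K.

PAIRS = 3

t=0 i0:ld ; no-port MEM/MEM
t=1 i1:ld ; RAW r0
t=2 i2&i3:and+ld ; dual
t=3 i4&i5:xor+xor ; dual
t=4 i6:or ; RAW r2
t=5 i7:st ; no-port MEM/MEM
t=6 i8&i9:ld+add ; dual
t=7 i10:ld ; no-port MEM/BR
t=8 i11:beq ; no-port BR/MEM
t=9 i12:ld ; tail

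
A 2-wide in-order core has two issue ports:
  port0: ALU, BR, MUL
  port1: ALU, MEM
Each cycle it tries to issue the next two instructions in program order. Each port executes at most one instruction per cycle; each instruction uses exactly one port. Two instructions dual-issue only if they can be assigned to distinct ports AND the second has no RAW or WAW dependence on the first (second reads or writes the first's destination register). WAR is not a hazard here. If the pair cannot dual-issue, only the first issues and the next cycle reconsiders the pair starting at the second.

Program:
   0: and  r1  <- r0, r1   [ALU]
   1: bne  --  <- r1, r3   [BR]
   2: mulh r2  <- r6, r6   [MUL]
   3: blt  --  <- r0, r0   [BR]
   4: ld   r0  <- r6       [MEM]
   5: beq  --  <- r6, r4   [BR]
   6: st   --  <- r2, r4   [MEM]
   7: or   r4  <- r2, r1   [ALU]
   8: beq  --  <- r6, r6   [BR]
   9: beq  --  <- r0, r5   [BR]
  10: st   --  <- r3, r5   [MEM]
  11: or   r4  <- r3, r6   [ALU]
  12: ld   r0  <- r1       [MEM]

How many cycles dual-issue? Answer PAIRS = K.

c0: i0 and  RAW r1
c1: i1 bne  no-port BR/MUL
c2: i2 mulh  no-port MUL/BR
c3: i3,i4 blt/ld  2-wide
c4: i5,i6 beq/st  2-wide
c5: i7,i8 or/beq  2-wide
c6: i9,i10 beq/st  2-wide
c7: i11,i12 or/ld  2-wide

PAIRS = 5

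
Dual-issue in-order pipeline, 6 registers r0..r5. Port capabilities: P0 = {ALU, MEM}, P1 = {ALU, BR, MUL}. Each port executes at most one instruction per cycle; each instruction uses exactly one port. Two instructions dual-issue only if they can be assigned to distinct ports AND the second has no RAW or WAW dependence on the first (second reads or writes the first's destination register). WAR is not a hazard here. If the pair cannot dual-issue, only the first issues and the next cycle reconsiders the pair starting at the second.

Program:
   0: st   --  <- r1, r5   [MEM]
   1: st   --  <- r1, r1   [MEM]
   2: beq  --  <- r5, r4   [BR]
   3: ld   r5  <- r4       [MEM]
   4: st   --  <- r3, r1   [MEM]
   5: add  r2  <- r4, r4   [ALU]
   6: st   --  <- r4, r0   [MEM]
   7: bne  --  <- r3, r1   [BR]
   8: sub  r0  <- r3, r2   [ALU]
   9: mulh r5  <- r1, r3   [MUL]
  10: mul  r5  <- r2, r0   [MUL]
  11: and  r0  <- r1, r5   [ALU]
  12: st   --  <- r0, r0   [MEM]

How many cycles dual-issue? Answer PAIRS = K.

[0] i0  st  -- no-port MEM/MEM
[1] i1,i2  st+beq  -- pair
[2] i3  ld  -- no-port MEM/MEM
[3] i4,i5  st+add  -- pair
[4] i6,i7  st+bne  -- pair
[5] i8,i9  sub+mulh  -- pair
[6] i10  mul  -- RAW r5
[7] i11  and  -- RAW r0
[8] i12  st  -- tail

PAIRS = 4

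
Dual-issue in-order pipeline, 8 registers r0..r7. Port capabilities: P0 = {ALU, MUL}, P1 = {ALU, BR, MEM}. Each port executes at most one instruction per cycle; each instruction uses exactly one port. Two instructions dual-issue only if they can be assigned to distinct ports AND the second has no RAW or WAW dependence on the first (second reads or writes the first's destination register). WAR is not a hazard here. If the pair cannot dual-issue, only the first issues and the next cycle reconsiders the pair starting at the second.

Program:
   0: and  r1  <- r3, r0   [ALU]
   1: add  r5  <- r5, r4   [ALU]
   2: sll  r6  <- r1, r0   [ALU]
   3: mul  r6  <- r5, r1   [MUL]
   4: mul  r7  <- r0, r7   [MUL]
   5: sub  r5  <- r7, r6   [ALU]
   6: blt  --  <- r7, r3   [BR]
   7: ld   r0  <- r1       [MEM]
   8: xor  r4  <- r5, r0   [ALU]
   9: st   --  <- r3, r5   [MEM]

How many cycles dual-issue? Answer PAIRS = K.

PAIRS = 3

[0] i0/i1  and+add  -- 2-wide
[1] i2  sll  -- WAW r6
[2] i3  mul  -- no-port MUL/MUL
[3] i4  mul  -- RAW r7
[4] i5/i6  sub+blt  -- 2-wide
[5] i7  ld  -- RAW r0
[6] i8/i9  xor+st  -- 2-wide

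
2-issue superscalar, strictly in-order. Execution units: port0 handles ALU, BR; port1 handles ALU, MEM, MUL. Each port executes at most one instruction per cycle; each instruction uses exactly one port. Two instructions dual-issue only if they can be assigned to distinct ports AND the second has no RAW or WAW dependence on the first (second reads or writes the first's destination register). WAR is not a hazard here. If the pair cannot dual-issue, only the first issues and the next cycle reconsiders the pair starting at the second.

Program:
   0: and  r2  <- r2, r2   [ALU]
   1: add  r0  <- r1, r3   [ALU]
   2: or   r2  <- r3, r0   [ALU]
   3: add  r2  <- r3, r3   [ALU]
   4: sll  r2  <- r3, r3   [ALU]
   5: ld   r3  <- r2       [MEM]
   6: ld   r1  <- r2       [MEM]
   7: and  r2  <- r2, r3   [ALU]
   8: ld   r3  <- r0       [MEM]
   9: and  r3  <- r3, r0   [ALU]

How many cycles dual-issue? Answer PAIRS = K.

PAIRS = 2

[0] i0+i1  and.ALU;add.ALU  -- 2-wide
[1] i2  or.ALU  -- WAW r2
[2] i3  add.ALU  -- WAW r2
[3] i4  sll.ALU  -- RAW r2
[4] i5  ld.MEM  -- no-port MEM/MEM
[5] i6+i7  ld.MEM;and.ALU  -- 2-wide
[6] i8  ld.MEM  -- RAW+WAW r3
[7] i9  and.ALU  -- tail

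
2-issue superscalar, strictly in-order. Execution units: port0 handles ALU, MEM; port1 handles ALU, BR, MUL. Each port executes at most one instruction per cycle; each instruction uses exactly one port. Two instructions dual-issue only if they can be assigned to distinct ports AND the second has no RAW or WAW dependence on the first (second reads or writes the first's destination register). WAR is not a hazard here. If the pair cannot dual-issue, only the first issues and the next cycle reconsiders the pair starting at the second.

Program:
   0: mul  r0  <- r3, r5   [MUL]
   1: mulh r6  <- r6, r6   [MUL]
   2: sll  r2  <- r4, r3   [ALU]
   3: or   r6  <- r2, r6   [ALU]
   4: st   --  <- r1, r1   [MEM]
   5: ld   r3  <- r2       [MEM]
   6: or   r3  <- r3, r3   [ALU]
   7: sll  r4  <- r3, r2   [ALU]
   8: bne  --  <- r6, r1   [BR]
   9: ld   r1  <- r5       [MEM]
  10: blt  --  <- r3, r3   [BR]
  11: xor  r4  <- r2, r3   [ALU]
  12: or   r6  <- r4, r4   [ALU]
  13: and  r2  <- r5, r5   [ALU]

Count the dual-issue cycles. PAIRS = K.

  cy0 -> i0 (mul.MUL) no-port MUL/MUL
  cy1 -> i1+i2 (mulh.MUL;sll.ALU) dual
  cy2 -> i3+i4 (or.ALU;st.MEM) dual
  cy3 -> i5 (ld.MEM) RAW+WAW r3
  cy4 -> i6 (or.ALU) RAW r3
  cy5 -> i7+i8 (sll.ALU;bne.BR) dual
  cy6 -> i9+i10 (ld.MEM;blt.BR) dual
  cy7 -> i11 (xor.ALU) RAW r4
  cy8 -> i12+i13 (or.ALU;and.ALU) dual

PAIRS = 5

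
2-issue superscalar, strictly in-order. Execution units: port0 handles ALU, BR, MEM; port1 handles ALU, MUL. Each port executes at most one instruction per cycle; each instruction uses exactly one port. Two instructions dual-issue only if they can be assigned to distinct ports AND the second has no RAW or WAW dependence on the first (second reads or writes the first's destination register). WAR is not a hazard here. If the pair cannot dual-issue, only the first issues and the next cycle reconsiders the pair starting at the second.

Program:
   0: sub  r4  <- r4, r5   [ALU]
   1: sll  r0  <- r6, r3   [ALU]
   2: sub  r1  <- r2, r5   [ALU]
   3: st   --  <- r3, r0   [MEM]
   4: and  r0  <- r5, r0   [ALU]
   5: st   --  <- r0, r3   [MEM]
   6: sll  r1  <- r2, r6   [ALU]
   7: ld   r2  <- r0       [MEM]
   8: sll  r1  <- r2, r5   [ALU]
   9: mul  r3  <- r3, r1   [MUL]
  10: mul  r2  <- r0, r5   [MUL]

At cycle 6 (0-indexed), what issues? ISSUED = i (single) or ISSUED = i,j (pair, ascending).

ISSUED = 9

t=0 i0&i1:sub.ALU+sll.ALU ; 2-wide
t=1 i2&i3:sub.ALU+st.MEM ; 2-wide
t=2 i4:and.ALU ; RAW r0
t=3 i5&i6:st.MEM+sll.ALU ; 2-wide
t=4 i7:ld.MEM ; RAW r2
t=5 i8:sll.ALU ; RAW r1
t=6 i9:mul.MUL ; no-port MUL/MUL
t=7 i10:mul.MUL ; tail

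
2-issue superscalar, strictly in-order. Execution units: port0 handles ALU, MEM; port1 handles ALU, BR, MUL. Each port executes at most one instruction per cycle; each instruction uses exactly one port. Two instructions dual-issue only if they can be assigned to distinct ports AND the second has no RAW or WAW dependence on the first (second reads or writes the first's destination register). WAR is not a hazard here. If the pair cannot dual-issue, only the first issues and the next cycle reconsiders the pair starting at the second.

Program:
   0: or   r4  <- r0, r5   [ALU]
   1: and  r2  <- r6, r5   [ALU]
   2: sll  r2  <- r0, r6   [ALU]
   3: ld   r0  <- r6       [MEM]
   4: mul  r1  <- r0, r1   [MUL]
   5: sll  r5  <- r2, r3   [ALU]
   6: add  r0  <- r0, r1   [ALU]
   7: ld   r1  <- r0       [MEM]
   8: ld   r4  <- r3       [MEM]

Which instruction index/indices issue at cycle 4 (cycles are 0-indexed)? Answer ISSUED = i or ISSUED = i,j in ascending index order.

ISSUED = 7

#0 head=0: or/and i0+i1 2-wide
#1 head=2: sll/ld i2+i3 2-wide
#2 head=4: mul/sll i4+i5 2-wide
#3 head=6: add i6 RAW r0
#4 head=7: ld i7 no-port MEM/MEM
#5 head=8: ld i8 tail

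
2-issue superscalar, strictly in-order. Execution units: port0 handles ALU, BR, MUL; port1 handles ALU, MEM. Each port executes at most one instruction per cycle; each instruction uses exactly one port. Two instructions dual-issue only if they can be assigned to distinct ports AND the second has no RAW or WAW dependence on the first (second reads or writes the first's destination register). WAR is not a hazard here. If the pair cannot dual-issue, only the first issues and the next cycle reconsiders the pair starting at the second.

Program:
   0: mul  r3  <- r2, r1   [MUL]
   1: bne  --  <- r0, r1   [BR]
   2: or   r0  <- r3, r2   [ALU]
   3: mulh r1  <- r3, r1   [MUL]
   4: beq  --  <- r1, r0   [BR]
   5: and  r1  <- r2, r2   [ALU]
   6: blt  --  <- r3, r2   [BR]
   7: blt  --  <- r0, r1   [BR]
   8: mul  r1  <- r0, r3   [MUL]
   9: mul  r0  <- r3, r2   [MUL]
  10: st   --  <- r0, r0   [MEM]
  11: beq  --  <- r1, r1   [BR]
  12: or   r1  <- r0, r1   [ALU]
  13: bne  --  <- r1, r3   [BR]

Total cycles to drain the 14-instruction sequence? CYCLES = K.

  cy0 -> i0 (mul) no-port MUL/BR
  cy1 -> i1&i2 (bne/or) 2-wide
  cy2 -> i3 (mulh) no-port MUL/BR
  cy3 -> i4&i5 (beq/and) 2-wide
  cy4 -> i6 (blt) no-port BR/BR
  cy5 -> i7 (blt) no-port BR/MUL
  cy6 -> i8 (mul) no-port MUL/MUL
  cy7 -> i9 (mul) RAW r0
  cy8 -> i10&i11 (st/beq) 2-wide
  cy9 -> i12 (or) RAW r1
  cy10 -> i13 (bne) tail

CYCLES = 11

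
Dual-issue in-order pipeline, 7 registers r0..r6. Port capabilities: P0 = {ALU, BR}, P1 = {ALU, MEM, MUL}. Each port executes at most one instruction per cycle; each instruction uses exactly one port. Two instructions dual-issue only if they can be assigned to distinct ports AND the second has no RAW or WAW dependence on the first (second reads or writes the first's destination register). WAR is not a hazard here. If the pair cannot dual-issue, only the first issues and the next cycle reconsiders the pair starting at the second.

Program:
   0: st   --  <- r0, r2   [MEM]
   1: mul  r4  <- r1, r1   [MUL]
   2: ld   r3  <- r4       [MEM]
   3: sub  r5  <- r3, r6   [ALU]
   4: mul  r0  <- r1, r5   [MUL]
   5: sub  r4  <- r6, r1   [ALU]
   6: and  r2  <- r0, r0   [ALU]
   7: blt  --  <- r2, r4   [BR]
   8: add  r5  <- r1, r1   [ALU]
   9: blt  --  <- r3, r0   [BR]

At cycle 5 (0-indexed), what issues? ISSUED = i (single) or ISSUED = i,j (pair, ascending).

ISSUED = 6

t=0 i0:st.MEM ; no-port MEM/MUL
t=1 i1:mul.MUL ; no-port MUL/MEM
t=2 i2:ld.MEM ; RAW r3
t=3 i3:sub.ALU ; RAW r5
t=4 i4/i5:mul.MUL;sub.ALU ; dual
t=5 i6:and.ALU ; RAW r2
t=6 i7/i8:blt.BR;add.ALU ; dual
t=7 i9:blt.BR ; tail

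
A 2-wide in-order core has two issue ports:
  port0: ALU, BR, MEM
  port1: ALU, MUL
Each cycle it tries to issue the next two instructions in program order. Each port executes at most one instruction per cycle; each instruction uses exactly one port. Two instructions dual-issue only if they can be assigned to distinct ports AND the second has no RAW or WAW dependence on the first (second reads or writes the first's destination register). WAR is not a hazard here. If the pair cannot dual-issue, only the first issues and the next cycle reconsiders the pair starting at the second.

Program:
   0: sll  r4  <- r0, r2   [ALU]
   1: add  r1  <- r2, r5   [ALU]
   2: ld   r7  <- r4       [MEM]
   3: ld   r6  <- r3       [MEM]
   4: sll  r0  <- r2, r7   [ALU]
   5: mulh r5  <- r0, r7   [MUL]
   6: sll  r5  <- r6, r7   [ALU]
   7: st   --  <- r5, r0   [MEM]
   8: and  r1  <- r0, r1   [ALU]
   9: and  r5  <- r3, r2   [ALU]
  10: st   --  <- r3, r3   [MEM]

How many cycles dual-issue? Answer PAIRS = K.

  cy0 -> i0/i1 (sll add) pair
  cy1 -> i2 (ld) no-port MEM/MEM
  cy2 -> i3/i4 (ld sll) pair
  cy3 -> i5 (mulh) WAW r5
  cy4 -> i6 (sll) RAW r5
  cy5 -> i7/i8 (st and) pair
  cy6 -> i9/i10 (and st) pair

PAIRS = 4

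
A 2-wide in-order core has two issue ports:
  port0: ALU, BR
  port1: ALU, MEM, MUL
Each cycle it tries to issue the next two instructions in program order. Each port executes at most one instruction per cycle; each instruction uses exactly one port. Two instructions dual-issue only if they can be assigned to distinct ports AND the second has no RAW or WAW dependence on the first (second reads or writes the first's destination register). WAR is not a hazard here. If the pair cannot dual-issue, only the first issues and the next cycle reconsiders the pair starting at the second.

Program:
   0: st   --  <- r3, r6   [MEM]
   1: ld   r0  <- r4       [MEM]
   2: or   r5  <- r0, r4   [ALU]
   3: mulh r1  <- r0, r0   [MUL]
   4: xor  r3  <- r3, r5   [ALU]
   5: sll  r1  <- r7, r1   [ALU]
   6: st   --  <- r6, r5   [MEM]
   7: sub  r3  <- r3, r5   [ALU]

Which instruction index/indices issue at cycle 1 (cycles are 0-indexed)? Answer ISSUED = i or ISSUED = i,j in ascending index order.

ISSUED = 1

#0 head=0: st i0 no-port MEM/MEM
#1 head=1: ld i1 RAW r0
#2 head=2: or+mulh i2/i3 2-wide
#3 head=4: xor+sll i4/i5 2-wide
#4 head=6: st+sub i6/i7 2-wide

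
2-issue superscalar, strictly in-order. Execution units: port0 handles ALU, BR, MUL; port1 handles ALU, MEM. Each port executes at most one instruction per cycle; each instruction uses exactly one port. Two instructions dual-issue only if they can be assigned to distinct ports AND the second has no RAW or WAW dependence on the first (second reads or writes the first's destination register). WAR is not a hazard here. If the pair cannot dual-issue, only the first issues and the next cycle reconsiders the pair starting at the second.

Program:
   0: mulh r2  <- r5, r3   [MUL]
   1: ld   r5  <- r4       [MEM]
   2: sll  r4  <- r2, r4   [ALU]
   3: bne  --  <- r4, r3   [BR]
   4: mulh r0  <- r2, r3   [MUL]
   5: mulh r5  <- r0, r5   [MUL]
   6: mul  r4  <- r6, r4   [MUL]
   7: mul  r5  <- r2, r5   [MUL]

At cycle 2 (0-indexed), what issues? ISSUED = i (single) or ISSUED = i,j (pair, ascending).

ISSUED = 3

c0: i0/i1 mulh+ld  dual
c1: i2 sll  RAW r4
c2: i3 bne  no-port BR/MUL
c3: i4 mulh  no-port MUL/MUL
c4: i5 mulh  no-port MUL/MUL
c5: i6 mul  no-port MUL/MUL
c6: i7 mul  tail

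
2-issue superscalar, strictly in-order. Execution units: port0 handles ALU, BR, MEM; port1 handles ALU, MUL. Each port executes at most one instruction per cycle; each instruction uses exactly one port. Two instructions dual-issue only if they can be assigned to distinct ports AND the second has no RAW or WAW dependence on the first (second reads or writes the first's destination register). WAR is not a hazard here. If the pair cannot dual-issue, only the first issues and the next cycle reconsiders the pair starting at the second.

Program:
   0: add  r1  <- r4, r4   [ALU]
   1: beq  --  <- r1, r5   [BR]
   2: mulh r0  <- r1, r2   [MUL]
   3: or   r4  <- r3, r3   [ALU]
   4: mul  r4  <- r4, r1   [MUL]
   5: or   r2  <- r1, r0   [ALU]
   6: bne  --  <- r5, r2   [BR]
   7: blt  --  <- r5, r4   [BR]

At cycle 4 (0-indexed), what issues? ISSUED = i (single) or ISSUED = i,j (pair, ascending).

t=0 i0:add ; RAW r1
t=1 i1&i2:beq mulh ; dual
t=2 i3:or ; RAW+WAW r4
t=3 i4&i5:mul or ; dual
t=4 i6:bne ; no-port BR/BR
t=5 i7:blt ; tail

ISSUED = 6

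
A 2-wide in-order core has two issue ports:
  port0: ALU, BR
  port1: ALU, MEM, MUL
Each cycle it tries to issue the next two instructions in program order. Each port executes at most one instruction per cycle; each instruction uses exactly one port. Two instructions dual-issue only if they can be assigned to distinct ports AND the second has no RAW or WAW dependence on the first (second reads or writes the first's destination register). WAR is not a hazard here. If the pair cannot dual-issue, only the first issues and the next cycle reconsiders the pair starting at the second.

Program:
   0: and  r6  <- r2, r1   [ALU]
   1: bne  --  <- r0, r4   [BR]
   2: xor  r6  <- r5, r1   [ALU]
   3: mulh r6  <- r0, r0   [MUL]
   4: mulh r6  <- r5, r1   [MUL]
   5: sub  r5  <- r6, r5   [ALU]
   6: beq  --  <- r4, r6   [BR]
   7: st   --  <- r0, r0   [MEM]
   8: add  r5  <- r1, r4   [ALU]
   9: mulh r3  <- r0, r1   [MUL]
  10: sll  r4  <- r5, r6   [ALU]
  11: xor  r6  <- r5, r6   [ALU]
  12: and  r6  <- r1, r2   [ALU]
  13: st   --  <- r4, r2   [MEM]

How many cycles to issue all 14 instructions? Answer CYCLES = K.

  cy0 -> i0,i1 (and.ALU/bne.BR) dual
  cy1 -> i2 (xor.ALU) WAW r6
  cy2 -> i3 (mulh.MUL) no-port MUL/MUL
  cy3 -> i4 (mulh.MUL) RAW r6
  cy4 -> i5,i6 (sub.ALU/beq.BR) dual
  cy5 -> i7,i8 (st.MEM/add.ALU) dual
  cy6 -> i9,i10 (mulh.MUL/sll.ALU) dual
  cy7 -> i11 (xor.ALU) WAW r6
  cy8 -> i12,i13 (and.ALU/st.MEM) dual

CYCLES = 9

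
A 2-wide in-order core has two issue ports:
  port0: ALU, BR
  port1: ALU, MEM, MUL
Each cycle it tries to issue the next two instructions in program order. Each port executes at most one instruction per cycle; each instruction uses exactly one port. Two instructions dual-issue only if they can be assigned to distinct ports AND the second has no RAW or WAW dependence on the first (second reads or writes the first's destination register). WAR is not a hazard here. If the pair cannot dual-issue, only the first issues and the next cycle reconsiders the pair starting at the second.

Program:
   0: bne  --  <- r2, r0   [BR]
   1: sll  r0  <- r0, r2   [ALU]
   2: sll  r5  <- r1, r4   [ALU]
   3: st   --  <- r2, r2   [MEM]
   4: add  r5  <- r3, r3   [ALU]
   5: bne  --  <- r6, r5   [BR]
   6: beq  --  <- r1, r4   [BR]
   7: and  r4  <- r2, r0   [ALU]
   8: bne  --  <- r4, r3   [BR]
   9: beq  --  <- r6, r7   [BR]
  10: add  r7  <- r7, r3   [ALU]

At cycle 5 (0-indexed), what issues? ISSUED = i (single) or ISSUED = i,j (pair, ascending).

0. bne.BR/sll.ALU @i0+i1  | 2-wide
1. sll.ALU/st.MEM @i2+i3  | 2-wide
2. add.ALU @i4  | RAW r5
3. bne.BR @i5  | no-port BR/BR
4. beq.BR/and.ALU @i6+i7  | 2-wide
5. bne.BR @i8  | no-port BR/BR
6. beq.BR/add.ALU @i9+i10  | 2-wide

ISSUED = 8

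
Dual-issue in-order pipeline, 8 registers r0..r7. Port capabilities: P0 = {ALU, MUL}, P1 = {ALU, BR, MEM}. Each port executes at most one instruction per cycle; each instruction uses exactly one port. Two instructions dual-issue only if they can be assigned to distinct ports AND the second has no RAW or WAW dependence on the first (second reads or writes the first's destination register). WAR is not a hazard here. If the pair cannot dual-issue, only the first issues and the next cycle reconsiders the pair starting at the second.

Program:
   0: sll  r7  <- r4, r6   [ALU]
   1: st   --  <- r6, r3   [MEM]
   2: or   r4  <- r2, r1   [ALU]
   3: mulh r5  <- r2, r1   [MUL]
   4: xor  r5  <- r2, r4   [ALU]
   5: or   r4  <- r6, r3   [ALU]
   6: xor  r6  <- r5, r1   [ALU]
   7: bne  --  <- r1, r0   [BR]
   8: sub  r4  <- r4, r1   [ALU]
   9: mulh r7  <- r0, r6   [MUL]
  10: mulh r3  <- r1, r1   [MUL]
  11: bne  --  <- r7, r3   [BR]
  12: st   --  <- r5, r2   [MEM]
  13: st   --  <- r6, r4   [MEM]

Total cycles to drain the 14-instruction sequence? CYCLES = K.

CYCLES = 9

#0 head=0: sll/st i0&i1 dual
#1 head=2: or/mulh i2&i3 dual
#2 head=4: xor/or i4&i5 dual
#3 head=6: xor/bne i6&i7 dual
#4 head=8: sub/mulh i8&i9 dual
#5 head=10: mulh i10 RAW r3
#6 head=11: bne i11 no-port BR/MEM
#7 head=12: st i12 no-port MEM/MEM
#8 head=13: st i13 tail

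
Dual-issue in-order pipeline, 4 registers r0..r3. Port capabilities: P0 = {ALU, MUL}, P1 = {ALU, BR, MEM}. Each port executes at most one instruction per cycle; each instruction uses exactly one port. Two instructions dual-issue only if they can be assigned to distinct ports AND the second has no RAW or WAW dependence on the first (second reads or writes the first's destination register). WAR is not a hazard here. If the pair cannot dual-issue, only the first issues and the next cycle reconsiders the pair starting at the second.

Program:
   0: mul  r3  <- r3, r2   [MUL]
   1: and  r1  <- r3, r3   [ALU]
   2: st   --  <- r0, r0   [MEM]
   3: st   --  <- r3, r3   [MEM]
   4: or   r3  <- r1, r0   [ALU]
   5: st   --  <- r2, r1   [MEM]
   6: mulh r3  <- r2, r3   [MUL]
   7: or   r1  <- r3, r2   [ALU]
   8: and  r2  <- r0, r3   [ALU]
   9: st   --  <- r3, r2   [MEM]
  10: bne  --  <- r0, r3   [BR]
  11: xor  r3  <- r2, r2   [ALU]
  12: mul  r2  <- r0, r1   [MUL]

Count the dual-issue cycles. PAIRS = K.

  cy0 -> i0 (mul) RAW r3
  cy1 -> i1,i2 (and st) pair
  cy2 -> i3,i4 (st or) pair
  cy3 -> i5,i6 (st mulh) pair
  cy4 -> i7,i8 (or and) pair
  cy5 -> i9 (st) no-port MEM/BR
  cy6 -> i10,i11 (bne xor) pair
  cy7 -> i12 (mul) tail

PAIRS = 5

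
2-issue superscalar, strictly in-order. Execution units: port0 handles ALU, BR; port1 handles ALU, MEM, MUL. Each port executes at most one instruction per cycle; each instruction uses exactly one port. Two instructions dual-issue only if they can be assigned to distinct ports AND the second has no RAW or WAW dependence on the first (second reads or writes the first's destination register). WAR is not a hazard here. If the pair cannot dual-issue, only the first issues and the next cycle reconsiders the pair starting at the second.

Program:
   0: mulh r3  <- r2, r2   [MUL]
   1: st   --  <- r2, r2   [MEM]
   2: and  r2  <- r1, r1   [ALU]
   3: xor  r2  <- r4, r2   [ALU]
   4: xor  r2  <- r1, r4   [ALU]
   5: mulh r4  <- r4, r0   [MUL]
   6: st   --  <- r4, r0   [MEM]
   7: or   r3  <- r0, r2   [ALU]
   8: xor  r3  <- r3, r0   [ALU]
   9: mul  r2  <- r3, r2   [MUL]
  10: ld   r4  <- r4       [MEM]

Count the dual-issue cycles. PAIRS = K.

PAIRS = 3

0. mulh.MUL @i0  | no-port MUL/MEM
1. st.MEM/and.ALU @i1&i2  | dual
2. xor.ALU @i3  | WAW r2
3. xor.ALU/mulh.MUL @i4&i5  | dual
4. st.MEM/or.ALU @i6&i7  | dual
5. xor.ALU @i8  | RAW r3
6. mul.MUL @i9  | no-port MUL/MEM
7. ld.MEM @i10  | tail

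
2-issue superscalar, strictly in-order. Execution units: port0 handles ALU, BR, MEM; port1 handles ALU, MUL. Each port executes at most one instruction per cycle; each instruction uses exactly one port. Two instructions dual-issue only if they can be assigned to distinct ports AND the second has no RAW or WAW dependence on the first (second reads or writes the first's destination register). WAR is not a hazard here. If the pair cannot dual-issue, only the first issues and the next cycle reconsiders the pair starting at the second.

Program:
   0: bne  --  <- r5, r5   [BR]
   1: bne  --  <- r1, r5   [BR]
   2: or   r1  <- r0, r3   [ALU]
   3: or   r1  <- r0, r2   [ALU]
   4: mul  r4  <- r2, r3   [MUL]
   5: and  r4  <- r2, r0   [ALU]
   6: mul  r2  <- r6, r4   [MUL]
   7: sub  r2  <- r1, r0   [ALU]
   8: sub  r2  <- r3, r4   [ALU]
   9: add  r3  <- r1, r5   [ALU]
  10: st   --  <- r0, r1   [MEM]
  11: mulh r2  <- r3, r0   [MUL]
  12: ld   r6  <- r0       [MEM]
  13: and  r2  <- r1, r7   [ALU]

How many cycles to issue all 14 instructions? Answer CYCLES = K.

CYCLES = 9

t=0 i0:bne.BR ; no-port BR/BR
t=1 i1+i2:bne.BR;or.ALU ; 2-wide
t=2 i3+i4:or.ALU;mul.MUL ; 2-wide
t=3 i5:and.ALU ; RAW r4
t=4 i6:mul.MUL ; WAW r2
t=5 i7:sub.ALU ; WAW r2
t=6 i8+i9:sub.ALU;add.ALU ; 2-wide
t=7 i10+i11:st.MEM;mulh.MUL ; 2-wide
t=8 i12+i13:ld.MEM;and.ALU ; 2-wide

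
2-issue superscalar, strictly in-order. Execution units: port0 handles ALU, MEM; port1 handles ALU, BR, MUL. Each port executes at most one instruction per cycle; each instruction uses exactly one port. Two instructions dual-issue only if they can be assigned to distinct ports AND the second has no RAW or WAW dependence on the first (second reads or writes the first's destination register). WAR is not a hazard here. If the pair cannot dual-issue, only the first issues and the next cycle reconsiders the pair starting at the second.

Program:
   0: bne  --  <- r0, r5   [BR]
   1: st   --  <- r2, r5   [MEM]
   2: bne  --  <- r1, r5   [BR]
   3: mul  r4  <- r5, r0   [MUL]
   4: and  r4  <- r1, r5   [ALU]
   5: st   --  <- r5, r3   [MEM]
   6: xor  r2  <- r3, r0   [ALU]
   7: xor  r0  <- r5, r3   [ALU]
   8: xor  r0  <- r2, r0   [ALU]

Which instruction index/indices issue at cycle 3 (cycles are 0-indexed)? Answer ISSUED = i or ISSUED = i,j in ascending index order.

ISSUED = 4,5

  cy0 -> i0,i1 (bne;st) dual
  cy1 -> i2 (bne) no-port BR/MUL
  cy2 -> i3 (mul) WAW r4
  cy3 -> i4,i5 (and;st) dual
  cy4 -> i6,i7 (xor;xor) dual
  cy5 -> i8 (xor) tail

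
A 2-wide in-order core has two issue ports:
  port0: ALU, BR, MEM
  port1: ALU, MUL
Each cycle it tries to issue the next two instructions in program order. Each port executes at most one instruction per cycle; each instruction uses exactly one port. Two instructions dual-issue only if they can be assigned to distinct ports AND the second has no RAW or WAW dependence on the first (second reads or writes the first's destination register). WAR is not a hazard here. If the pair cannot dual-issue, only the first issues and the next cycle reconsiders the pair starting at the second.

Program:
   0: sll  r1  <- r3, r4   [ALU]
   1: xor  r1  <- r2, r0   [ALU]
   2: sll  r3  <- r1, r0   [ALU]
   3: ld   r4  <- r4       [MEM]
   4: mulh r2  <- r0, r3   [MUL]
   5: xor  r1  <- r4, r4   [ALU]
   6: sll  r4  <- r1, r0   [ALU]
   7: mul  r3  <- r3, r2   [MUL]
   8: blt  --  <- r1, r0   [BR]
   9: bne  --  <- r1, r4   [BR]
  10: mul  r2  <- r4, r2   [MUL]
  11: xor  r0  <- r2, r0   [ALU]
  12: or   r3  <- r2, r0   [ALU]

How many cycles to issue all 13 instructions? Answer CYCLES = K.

#0 head=0: sll.ALU i0 WAW r1
#1 head=1: xor.ALU i1 RAW r1
#2 head=2: sll.ALU;ld.MEM i2&i3 pair
#3 head=4: mulh.MUL;xor.ALU i4&i5 pair
#4 head=6: sll.ALU;mul.MUL i6&i7 pair
#5 head=8: blt.BR i8 no-port BR/BR
#6 head=9: bne.BR;mul.MUL i9&i10 pair
#7 head=11: xor.ALU i11 RAW r0
#8 head=12: or.ALU i12 tail

CYCLES = 9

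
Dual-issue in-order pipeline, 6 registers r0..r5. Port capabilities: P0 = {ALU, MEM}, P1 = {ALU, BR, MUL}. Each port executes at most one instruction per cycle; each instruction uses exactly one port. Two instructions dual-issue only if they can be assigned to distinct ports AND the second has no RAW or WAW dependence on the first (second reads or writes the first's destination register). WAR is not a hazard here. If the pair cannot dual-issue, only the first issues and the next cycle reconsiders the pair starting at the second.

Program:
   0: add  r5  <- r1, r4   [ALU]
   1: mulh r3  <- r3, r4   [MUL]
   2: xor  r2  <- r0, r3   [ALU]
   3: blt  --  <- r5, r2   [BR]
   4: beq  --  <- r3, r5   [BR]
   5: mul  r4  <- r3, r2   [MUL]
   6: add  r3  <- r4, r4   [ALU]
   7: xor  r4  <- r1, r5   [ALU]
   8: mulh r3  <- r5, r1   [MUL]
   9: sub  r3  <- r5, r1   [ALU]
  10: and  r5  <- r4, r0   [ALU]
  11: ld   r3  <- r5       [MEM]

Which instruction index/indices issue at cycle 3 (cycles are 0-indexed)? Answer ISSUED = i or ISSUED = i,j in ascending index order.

  cy0 -> i0+i1 (add.ALU;mulh.MUL) pair
  cy1 -> i2 (xor.ALU) RAW r2
  cy2 -> i3 (blt.BR) no-port BR/BR
  cy3 -> i4 (beq.BR) no-port BR/MUL
  cy4 -> i5 (mul.MUL) RAW r4
  cy5 -> i6+i7 (add.ALU;xor.ALU) pair
  cy6 -> i8 (mulh.MUL) WAW r3
  cy7 -> i9+i10 (sub.ALU;and.ALU) pair
  cy8 -> i11 (ld.MEM) tail

ISSUED = 4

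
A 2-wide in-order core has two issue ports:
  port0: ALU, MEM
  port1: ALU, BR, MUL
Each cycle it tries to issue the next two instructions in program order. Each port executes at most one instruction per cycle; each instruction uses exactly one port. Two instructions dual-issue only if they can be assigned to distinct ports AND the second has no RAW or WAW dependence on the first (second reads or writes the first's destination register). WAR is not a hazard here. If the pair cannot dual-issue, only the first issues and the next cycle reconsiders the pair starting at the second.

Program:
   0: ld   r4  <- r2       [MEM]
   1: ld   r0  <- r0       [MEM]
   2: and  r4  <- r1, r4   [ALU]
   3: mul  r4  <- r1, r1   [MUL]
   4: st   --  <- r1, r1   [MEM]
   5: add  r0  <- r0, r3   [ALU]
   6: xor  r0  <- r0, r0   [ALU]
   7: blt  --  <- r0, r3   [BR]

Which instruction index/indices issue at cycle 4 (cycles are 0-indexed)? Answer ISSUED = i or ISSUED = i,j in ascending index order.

ISSUED = 6

t=0 i0:ld.MEM ; no-port MEM/MEM
t=1 i1+i2:ld.MEM;and.ALU ; dual
t=2 i3+i4:mul.MUL;st.MEM ; dual
t=3 i5:add.ALU ; RAW+WAW r0
t=4 i6:xor.ALU ; RAW r0
t=5 i7:blt.BR ; tail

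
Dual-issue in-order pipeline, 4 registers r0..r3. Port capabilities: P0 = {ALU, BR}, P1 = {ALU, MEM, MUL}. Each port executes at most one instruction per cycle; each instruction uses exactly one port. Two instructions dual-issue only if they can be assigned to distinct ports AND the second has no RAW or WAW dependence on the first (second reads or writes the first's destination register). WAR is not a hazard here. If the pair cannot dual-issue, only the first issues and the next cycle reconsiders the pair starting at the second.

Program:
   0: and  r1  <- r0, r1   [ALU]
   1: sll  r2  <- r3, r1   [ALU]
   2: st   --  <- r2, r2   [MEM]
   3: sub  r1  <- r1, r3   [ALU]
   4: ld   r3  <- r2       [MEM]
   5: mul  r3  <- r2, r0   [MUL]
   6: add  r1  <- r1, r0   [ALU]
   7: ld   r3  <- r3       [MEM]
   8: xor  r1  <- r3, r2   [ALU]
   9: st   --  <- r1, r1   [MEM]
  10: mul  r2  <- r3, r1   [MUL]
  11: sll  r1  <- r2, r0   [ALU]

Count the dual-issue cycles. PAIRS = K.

c0: i0 and  RAW r1
c1: i1 sll  RAW r2
c2: i2&i3 st sub  pair
c3: i4 ld  no-port MEM/MUL
c4: i5&i6 mul add  pair
c5: i7 ld  RAW r3
c6: i8 xor  RAW r1
c7: i9 st  no-port MEM/MUL
c8: i10 mul  RAW r2
c9: i11 sll  tail

PAIRS = 2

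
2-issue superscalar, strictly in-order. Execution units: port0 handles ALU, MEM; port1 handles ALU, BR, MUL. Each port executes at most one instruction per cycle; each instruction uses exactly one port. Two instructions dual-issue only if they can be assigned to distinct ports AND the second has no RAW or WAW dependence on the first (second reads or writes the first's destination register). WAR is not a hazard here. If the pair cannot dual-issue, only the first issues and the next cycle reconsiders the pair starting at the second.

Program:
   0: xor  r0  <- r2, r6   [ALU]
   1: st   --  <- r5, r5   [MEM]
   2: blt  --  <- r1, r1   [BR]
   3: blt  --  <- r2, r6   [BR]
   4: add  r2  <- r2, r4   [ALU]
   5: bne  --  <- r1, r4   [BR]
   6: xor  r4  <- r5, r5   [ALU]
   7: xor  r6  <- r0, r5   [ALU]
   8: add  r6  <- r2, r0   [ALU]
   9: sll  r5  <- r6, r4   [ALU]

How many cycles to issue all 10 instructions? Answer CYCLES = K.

0. xor.ALU/st.MEM @i0+i1  | pair
1. blt.BR @i2  | no-port BR/BR
2. blt.BR/add.ALU @i3+i4  | pair
3. bne.BR/xor.ALU @i5+i6  | pair
4. xor.ALU @i7  | WAW r6
5. add.ALU @i8  | RAW r6
6. sll.ALU @i9  | tail

CYCLES = 7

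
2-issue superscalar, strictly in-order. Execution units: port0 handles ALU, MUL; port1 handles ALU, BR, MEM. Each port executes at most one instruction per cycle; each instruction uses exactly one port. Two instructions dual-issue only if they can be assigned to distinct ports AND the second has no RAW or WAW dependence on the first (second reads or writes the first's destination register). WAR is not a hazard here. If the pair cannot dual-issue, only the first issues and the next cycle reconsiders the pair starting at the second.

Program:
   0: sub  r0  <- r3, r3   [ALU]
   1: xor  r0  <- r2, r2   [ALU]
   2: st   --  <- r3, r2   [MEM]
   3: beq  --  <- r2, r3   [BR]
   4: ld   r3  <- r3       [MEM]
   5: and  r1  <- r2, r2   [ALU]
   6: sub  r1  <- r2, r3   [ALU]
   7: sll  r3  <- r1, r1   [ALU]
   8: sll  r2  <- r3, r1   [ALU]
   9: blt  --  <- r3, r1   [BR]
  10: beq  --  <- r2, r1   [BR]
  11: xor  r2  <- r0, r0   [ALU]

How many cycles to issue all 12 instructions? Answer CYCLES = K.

CYCLES = 8

  cy0 -> i0 (sub) WAW r0
  cy1 -> i1,i2 (xor+st) dual
  cy2 -> i3 (beq) no-port BR/MEM
  cy3 -> i4,i5 (ld+and) dual
  cy4 -> i6 (sub) RAW r1
  cy5 -> i7 (sll) RAW r3
  cy6 -> i8,i9 (sll+blt) dual
  cy7 -> i10,i11 (beq+xor) dual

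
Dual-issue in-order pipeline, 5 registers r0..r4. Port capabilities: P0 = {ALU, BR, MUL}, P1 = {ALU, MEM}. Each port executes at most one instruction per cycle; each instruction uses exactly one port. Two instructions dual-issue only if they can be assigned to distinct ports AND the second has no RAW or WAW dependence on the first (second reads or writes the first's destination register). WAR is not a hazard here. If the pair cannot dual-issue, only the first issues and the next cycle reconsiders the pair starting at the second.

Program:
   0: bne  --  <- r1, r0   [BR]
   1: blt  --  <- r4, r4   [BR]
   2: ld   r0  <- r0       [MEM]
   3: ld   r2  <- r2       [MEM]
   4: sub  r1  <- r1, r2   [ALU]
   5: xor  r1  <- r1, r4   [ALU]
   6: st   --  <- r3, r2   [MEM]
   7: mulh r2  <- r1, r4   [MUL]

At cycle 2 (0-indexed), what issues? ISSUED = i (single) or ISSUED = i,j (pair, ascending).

ISSUED = 3

c0: i0 bne  no-port BR/BR
c1: i1+i2 blt+ld  pair
c2: i3 ld  RAW r2
c3: i4 sub  RAW+WAW r1
c4: i5+i6 xor+st  pair
c5: i7 mulh  tail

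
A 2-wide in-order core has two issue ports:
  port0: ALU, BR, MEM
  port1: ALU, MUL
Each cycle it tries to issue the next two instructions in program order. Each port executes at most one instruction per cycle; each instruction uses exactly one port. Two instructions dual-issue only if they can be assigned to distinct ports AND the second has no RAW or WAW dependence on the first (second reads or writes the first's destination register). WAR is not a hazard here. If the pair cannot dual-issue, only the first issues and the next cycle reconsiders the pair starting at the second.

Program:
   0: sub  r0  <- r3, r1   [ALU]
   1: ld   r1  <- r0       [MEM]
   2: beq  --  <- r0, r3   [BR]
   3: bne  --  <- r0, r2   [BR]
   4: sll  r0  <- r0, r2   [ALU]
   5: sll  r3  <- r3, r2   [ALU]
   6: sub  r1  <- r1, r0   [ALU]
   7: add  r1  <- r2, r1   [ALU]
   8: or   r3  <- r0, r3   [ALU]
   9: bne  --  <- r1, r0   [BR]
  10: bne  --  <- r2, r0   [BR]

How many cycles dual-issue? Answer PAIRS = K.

PAIRS = 3

[0] i0  sub.ALU  -- RAW r0
[1] i1  ld.MEM  -- no-port MEM/BR
[2] i2  beq.BR  -- no-port BR/BR
[3] i3&i4  bne.BR sll.ALU  -- 2-wide
[4] i5&i6  sll.ALU sub.ALU  -- 2-wide
[5] i7&i8  add.ALU or.ALU  -- 2-wide
[6] i9  bne.BR  -- no-port BR/BR
[7] i10  bne.BR  -- tail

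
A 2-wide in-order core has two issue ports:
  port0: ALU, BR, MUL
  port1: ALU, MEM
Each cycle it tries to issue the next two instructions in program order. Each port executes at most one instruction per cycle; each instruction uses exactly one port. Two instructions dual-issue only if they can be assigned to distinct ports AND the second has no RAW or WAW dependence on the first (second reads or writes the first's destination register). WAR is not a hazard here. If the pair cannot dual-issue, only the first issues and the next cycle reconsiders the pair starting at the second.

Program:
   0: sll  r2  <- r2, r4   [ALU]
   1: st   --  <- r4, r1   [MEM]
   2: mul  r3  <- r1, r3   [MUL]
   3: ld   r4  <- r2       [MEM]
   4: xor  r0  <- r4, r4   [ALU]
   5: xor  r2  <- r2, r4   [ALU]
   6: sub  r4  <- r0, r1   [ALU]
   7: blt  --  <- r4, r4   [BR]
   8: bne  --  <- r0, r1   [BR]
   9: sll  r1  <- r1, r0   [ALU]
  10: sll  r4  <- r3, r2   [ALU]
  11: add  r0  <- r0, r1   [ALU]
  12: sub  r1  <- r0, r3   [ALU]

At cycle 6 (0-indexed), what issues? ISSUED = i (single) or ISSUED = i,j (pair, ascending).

ISSUED = 10,11

#0 head=0: sll/st i0/i1 pair
#1 head=2: mul/ld i2/i3 pair
#2 head=4: xor/xor i4/i5 pair
#3 head=6: sub i6 RAW r4
#4 head=7: blt i7 no-port BR/BR
#5 head=8: bne/sll i8/i9 pair
#6 head=10: sll/add i10/i11 pair
#7 head=12: sub i12 tail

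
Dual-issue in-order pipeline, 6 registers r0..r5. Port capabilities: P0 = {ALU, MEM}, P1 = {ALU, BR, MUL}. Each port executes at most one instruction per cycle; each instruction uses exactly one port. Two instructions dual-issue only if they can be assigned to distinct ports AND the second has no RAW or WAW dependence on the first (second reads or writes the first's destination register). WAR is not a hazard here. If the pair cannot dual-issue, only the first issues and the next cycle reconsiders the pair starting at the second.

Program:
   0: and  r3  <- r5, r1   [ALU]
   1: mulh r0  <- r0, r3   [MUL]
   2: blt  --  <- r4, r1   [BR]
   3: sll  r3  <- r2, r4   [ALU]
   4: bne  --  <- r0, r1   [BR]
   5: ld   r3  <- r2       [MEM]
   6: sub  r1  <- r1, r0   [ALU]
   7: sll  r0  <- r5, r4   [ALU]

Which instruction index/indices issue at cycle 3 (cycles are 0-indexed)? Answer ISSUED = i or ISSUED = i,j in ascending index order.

[0] i0  and  -- RAW r3
[1] i1  mulh  -- no-port MUL/BR
[2] i2&i3  blt+sll  -- dual
[3] i4&i5  bne+ld  -- dual
[4] i6&i7  sub+sll  -- dual

ISSUED = 4,5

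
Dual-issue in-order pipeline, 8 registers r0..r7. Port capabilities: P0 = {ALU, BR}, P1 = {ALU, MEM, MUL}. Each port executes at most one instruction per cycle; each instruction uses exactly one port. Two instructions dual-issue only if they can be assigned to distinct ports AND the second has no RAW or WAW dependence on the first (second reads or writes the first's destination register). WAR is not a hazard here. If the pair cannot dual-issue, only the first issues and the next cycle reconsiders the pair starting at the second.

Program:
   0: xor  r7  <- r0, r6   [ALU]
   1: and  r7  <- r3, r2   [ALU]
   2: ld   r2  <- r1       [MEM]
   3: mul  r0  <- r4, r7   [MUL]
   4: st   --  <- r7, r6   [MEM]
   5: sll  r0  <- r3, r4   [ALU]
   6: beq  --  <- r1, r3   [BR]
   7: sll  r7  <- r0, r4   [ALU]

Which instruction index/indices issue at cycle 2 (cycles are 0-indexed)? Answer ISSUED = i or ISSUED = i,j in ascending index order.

  cy0 -> i0 (xor) WAW r7
  cy1 -> i1&i2 (and ld) 2-wide
  cy2 -> i3 (mul) no-port MUL/MEM
  cy3 -> i4&i5 (st sll) 2-wide
  cy4 -> i6&i7 (beq sll) 2-wide

ISSUED = 3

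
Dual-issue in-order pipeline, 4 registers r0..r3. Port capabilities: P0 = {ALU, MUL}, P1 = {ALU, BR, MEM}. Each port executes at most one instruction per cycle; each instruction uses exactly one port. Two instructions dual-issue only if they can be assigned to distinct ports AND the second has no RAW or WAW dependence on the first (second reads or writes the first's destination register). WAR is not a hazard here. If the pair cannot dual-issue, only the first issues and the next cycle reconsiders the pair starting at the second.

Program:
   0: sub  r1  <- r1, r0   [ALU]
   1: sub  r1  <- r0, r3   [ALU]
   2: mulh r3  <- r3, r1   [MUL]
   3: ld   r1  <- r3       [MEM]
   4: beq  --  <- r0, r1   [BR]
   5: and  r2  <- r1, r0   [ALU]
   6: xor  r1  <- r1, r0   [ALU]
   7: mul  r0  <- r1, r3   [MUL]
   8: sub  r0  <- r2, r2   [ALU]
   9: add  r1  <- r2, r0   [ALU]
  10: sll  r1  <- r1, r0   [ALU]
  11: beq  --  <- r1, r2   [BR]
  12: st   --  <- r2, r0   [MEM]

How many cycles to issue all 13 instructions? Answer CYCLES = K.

c0: i0 sub.ALU  WAW r1
c1: i1 sub.ALU  RAW r1
c2: i2 mulh.MUL  RAW r3
c3: i3 ld.MEM  no-port MEM/BR
c4: i4/i5 beq.BR/and.ALU  dual
c5: i6 xor.ALU  RAW r1
c6: i7 mul.MUL  WAW r0
c7: i8 sub.ALU  RAW r0
c8: i9 add.ALU  RAW+WAW r1
c9: i10 sll.ALU  RAW r1
c10: i11 beq.BR  no-port BR/MEM
c11: i12 st.MEM  tail

CYCLES = 12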